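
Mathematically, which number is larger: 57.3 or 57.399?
57.399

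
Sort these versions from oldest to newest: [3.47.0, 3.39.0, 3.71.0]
[3.39.0, 3.47.0, 3.71.0]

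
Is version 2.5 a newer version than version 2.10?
No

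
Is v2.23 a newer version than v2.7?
Yes. Version numbers are compared segment by segment as integers, not as decimals: minor version 23 > 7, so v2.23 > v2.7 (even though the decimal 2.23 < 2.7).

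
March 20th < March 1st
False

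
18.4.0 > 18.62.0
False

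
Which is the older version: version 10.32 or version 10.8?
version 10.8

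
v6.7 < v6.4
False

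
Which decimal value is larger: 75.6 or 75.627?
75.627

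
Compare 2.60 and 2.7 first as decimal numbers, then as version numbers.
As decimals: 2.60 < 2.7. As versions: v2.60 > v2.7 (minor version 60 > 7).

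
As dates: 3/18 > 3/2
True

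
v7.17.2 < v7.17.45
True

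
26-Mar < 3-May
True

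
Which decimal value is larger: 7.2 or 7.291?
7.291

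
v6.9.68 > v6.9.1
True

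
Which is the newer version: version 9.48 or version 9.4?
version 9.48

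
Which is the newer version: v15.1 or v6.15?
v15.1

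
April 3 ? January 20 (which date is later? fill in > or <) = >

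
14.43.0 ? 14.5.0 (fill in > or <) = >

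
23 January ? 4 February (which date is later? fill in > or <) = <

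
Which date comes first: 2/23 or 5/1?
2/23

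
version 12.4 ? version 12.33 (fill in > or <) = <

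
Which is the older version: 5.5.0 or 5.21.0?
5.5.0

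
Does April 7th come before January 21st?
No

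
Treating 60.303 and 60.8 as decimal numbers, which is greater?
60.8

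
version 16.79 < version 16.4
False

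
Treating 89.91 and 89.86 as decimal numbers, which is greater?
89.91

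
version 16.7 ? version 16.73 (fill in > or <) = <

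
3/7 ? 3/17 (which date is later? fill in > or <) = <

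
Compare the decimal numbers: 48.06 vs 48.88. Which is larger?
48.88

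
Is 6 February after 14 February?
No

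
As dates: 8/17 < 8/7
False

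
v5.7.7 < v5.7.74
True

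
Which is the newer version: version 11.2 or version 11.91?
version 11.91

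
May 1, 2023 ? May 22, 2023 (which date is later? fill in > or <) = <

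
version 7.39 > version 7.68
False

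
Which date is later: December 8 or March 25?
December 8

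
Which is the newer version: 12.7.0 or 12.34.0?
12.34.0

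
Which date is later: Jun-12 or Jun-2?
Jun-12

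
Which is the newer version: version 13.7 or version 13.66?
version 13.66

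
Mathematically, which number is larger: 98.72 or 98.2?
98.72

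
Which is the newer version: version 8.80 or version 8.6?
version 8.80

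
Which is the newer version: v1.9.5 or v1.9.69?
v1.9.69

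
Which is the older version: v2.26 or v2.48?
v2.26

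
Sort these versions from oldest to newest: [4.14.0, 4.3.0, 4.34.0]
[4.3.0, 4.14.0, 4.34.0]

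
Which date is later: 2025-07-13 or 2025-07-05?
2025-07-13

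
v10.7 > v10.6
True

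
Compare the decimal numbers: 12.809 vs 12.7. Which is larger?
12.809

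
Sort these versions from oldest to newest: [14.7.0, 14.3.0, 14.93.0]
[14.3.0, 14.7.0, 14.93.0]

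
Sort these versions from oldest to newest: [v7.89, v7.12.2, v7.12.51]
[v7.12.2, v7.12.51, v7.89]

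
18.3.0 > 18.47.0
False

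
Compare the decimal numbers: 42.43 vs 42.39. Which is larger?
42.43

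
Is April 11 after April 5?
Yes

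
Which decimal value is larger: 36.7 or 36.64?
36.7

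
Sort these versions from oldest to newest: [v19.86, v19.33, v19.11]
[v19.11, v19.33, v19.86]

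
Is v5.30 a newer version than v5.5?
Yes. Version numbers are compared segment by segment as integers, not as decimals: minor version 30 > 5, so v5.30 > v5.5 (even though the decimal 5.30 < 5.5).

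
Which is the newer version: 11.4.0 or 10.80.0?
11.4.0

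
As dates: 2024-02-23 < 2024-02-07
False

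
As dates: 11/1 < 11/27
True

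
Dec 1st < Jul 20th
False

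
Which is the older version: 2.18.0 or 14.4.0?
2.18.0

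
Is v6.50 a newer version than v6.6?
Yes. Version numbers are compared segment by segment as integers, not as decimals: minor version 50 > 6, so v6.50 > v6.6 (even though the decimal 6.50 < 6.6).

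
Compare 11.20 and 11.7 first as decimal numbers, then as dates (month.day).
As decimals: 11.20 < 11.7. As dates: 11/20 is later than 11/7 (day 20 > day 7).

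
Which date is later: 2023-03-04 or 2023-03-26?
2023-03-26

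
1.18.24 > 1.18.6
True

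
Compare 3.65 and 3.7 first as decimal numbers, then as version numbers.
As decimals: 3.65 < 3.7. As versions: v3.65 > v3.7 (minor version 65 > 7).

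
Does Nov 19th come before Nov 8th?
No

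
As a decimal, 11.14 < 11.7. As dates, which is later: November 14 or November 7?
November 14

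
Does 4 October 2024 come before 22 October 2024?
Yes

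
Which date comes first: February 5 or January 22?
January 22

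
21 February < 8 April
True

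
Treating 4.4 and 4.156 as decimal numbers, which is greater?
4.4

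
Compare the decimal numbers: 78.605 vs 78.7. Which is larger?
78.7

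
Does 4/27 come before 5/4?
Yes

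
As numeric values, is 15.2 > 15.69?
False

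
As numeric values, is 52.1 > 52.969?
False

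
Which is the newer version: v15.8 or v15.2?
v15.8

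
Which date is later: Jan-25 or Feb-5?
Feb-5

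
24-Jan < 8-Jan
False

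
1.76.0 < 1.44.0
False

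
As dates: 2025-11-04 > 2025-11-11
False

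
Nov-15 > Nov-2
True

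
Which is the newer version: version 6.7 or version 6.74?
version 6.74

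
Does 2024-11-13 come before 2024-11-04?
No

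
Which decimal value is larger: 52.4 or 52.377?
52.4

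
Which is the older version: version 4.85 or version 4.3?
version 4.3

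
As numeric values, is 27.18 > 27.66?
False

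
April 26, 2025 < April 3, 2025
False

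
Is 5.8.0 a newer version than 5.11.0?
No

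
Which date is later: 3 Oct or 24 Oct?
24 Oct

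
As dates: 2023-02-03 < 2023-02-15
True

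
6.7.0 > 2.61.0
True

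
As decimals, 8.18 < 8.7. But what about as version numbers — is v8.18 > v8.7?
True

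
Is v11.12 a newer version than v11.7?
Yes. Version numbers are compared segment by segment as integers, not as decimals: minor version 12 > 7, so v11.12 > v11.7 (even though the decimal 11.12 < 11.7).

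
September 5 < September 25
True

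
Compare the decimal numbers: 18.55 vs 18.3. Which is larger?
18.55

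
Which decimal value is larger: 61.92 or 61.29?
61.92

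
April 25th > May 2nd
False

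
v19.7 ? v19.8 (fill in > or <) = <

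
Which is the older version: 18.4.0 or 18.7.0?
18.4.0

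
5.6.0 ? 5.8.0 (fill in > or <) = <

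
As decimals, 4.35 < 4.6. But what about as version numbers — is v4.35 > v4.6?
True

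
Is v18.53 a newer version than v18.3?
Yes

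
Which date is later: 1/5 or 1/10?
1/10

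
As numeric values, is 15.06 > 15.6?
False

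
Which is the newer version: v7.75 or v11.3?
v11.3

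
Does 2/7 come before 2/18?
Yes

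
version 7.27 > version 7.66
False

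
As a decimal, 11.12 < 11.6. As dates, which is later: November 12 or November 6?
November 12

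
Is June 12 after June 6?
Yes. Day 12 comes after day 6 in June — this is a date comparison, not a decimal one (the decimal 6.12 would be smaller than 6.6).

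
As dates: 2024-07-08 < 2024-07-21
True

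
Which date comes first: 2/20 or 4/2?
2/20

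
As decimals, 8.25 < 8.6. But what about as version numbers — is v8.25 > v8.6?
True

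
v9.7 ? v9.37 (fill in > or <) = <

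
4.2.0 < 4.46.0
True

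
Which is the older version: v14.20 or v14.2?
v14.2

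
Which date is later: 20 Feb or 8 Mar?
8 Mar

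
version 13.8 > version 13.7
True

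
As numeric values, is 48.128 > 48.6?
False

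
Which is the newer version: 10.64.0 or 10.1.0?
10.64.0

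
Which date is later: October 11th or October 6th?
October 11th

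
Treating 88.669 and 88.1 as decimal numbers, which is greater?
88.669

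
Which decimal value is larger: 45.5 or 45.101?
45.5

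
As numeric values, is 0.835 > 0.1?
True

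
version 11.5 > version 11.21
False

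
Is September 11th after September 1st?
Yes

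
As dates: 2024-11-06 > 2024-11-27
False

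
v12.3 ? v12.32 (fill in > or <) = <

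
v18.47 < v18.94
True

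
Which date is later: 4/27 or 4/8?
4/27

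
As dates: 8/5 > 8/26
False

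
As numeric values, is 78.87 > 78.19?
True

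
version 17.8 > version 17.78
False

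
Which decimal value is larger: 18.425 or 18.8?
18.8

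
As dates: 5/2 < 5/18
True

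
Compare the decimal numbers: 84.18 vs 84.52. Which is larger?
84.52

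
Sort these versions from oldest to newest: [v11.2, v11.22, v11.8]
[v11.2, v11.8, v11.22]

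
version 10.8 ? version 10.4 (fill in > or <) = >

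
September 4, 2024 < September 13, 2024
True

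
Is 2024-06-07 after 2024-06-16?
No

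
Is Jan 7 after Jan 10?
No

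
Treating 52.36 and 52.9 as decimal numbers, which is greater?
52.9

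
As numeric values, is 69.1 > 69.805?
False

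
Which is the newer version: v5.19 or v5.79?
v5.79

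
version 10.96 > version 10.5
True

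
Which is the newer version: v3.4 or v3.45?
v3.45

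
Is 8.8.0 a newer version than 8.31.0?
No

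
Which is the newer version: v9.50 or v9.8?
v9.50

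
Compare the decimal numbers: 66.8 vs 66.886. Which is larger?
66.886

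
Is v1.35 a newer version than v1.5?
Yes. Version numbers are compared segment by segment as integers, not as decimals: minor version 35 > 5, so v1.35 > v1.5 (even though the decimal 1.35 < 1.5).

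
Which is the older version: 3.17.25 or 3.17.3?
3.17.3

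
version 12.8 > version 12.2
True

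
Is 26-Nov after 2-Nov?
Yes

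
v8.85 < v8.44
False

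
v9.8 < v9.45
True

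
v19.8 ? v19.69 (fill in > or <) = <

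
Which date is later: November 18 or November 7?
November 18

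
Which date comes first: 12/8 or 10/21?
10/21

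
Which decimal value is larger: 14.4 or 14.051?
14.4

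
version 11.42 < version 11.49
True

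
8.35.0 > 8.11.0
True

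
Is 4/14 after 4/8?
Yes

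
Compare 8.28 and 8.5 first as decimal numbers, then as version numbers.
As decimals: 8.28 < 8.5. As versions: v8.28 > v8.5 (minor version 28 > 5).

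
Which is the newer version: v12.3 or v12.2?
v12.3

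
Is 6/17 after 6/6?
Yes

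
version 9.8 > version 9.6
True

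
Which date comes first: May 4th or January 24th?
January 24th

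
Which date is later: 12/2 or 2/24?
12/2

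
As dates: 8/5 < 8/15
True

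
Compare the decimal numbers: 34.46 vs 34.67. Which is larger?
34.67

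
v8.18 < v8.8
False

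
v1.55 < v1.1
False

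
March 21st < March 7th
False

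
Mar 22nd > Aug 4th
False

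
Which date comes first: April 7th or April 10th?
April 7th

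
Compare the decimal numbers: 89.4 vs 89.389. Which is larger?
89.4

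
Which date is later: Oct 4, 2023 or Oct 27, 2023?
Oct 27, 2023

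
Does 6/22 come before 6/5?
No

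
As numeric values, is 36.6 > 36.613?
False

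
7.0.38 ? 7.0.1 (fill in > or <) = >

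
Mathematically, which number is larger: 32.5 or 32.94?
32.94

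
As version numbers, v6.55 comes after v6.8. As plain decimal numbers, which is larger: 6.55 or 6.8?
6.8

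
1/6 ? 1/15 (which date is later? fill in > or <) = <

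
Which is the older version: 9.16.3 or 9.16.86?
9.16.3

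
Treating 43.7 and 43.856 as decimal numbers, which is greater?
43.856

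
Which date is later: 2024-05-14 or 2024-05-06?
2024-05-14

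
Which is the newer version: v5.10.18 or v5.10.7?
v5.10.18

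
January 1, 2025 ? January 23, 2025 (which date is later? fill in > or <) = <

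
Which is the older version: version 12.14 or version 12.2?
version 12.2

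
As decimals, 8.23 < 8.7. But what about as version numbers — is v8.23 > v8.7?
True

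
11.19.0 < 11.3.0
False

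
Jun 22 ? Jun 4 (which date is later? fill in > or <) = >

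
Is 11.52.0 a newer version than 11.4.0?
Yes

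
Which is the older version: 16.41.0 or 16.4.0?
16.4.0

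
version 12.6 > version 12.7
False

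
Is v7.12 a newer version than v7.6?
Yes. Version numbers are compared segment by segment as integers, not as decimals: minor version 12 > 6, so v7.12 > v7.6 (even though the decimal 7.12 < 7.6).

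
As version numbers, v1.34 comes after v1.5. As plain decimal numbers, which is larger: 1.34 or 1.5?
1.5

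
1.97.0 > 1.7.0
True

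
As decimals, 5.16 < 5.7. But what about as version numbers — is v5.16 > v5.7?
True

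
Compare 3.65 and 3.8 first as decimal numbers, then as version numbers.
As decimals: 3.65 < 3.8. As versions: v3.65 > v3.8 (minor version 65 > 8).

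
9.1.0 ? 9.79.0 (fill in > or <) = <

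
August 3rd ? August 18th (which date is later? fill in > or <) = <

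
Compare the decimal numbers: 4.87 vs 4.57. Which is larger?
4.87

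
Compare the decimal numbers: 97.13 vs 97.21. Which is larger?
97.21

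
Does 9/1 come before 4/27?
No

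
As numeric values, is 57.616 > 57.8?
False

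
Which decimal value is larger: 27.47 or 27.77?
27.77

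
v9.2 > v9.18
False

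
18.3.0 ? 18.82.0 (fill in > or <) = <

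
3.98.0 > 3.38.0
True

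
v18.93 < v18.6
False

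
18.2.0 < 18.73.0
True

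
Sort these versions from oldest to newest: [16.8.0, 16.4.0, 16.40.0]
[16.4.0, 16.8.0, 16.40.0]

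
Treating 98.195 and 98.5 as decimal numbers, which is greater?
98.5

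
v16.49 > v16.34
True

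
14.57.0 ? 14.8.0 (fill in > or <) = >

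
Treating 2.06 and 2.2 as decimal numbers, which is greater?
2.2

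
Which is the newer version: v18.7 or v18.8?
v18.8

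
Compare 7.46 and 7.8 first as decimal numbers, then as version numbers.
As decimals: 7.46 < 7.8. As versions: v7.46 > v7.8 (minor version 46 > 8).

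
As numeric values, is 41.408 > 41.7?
False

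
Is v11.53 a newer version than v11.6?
Yes. Version numbers are compared segment by segment as integers, not as decimals: minor version 53 > 6, so v11.53 > v11.6 (even though the decimal 11.53 < 11.6).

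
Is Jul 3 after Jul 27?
No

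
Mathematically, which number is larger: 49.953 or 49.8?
49.953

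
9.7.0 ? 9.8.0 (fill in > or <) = <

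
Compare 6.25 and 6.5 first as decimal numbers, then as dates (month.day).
As decimals: 6.25 < 6.5. As dates: 6/25 is later than 6/5 (day 25 > day 5).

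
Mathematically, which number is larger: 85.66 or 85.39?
85.66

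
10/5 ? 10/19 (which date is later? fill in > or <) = <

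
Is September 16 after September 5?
Yes. Day 16 comes after day 5 in September — this is a date comparison, not a decimal one (the decimal 9.16 would be smaller than 9.5).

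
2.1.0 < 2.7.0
True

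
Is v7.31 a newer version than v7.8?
Yes. Version numbers are compared segment by segment as integers, not as decimals: minor version 31 > 8, so v7.31 > v7.8 (even though the decimal 7.31 < 7.8).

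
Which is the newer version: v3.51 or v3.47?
v3.51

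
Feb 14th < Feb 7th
False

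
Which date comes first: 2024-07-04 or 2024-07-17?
2024-07-04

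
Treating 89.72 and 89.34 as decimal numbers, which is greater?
89.72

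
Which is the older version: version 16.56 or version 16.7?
version 16.7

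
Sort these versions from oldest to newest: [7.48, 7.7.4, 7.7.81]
[7.7.4, 7.7.81, 7.48]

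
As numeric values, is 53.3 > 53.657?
False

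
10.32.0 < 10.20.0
False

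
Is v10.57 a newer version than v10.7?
Yes. Version numbers are compared segment by segment as integers, not as decimals: minor version 57 > 7, so v10.57 > v10.7 (even though the decimal 10.57 < 10.7).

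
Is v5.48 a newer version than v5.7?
Yes. Version numbers are compared segment by segment as integers, not as decimals: minor version 48 > 7, so v5.48 > v5.7 (even though the decimal 5.48 < 5.7).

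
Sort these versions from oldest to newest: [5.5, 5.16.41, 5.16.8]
[5.5, 5.16.8, 5.16.41]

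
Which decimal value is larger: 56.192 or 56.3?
56.3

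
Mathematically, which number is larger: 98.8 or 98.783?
98.8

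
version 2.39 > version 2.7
True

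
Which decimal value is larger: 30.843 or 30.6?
30.843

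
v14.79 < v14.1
False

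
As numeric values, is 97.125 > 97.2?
False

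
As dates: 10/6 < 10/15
True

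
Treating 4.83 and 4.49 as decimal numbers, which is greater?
4.83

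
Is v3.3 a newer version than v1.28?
Yes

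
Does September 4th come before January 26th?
No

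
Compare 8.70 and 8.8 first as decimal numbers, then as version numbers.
As decimals: 8.70 < 8.8. As versions: v8.70 > v8.8 (minor version 70 > 8).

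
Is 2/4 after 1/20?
Yes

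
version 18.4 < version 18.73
True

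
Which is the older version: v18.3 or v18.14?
v18.3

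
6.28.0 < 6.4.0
False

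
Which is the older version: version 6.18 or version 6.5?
version 6.5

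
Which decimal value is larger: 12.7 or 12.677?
12.7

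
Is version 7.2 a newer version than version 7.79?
No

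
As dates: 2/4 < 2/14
True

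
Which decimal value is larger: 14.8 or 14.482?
14.8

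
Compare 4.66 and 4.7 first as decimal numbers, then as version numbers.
As decimals: 4.66 < 4.7. As versions: v4.66 > v4.7 (minor version 66 > 7).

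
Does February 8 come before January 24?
No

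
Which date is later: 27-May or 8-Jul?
8-Jul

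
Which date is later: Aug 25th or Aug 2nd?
Aug 25th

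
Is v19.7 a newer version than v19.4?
Yes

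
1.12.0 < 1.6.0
False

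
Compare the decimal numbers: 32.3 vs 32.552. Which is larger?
32.552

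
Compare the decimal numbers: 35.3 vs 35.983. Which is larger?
35.983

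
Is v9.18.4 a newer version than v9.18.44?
No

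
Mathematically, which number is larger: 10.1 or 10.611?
10.611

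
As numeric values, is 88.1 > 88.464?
False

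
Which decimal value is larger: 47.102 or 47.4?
47.4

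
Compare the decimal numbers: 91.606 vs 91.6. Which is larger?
91.606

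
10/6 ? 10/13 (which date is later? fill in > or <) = <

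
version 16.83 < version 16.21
False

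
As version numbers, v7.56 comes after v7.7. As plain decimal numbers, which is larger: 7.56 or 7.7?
7.7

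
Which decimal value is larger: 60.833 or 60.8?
60.833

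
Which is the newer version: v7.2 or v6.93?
v7.2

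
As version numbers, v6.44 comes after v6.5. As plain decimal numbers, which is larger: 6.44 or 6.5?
6.5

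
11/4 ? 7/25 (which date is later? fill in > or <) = >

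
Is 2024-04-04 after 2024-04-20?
No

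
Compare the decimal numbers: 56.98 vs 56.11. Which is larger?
56.98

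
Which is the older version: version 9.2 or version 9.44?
version 9.2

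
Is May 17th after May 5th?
Yes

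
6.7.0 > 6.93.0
False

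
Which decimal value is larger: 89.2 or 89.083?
89.2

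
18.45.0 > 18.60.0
False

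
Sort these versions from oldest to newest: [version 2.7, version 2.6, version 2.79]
[version 2.6, version 2.7, version 2.79]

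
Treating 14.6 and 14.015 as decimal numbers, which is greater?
14.6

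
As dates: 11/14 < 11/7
False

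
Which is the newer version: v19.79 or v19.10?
v19.79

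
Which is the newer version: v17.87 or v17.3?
v17.87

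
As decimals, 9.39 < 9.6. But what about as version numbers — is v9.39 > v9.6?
True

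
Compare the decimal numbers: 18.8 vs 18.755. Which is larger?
18.8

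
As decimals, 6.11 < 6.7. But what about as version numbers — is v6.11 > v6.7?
True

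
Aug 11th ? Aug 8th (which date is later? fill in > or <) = >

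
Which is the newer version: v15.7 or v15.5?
v15.7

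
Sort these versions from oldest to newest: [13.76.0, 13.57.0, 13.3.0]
[13.3.0, 13.57.0, 13.76.0]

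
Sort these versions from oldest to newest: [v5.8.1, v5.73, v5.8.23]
[v5.8.1, v5.8.23, v5.73]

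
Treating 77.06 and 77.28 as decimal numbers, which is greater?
77.28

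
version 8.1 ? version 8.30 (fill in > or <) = <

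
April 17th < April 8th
False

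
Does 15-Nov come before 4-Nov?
No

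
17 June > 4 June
True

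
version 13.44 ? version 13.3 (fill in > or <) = >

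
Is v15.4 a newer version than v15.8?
No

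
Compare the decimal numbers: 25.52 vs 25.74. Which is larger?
25.74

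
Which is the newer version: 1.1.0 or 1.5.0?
1.5.0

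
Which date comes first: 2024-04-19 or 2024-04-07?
2024-04-07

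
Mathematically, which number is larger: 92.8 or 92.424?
92.8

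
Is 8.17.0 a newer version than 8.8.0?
Yes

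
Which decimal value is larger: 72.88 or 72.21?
72.88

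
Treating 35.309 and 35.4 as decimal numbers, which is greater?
35.4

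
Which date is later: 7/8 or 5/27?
7/8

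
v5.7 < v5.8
True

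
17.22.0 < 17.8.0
False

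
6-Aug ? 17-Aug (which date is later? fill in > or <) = <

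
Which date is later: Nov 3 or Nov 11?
Nov 11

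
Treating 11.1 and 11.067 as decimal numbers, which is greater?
11.1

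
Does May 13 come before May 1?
No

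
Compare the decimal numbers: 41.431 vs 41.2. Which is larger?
41.431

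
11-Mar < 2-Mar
False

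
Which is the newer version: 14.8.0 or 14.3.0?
14.8.0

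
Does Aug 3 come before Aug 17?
Yes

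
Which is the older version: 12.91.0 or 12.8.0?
12.8.0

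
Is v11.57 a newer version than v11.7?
Yes. Version numbers are compared segment by segment as integers, not as decimals: minor version 57 > 7, so v11.57 > v11.7 (even though the decimal 11.57 < 11.7).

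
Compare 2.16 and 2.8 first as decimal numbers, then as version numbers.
As decimals: 2.16 < 2.8. As versions: v2.16 > v2.8 (minor version 16 > 8).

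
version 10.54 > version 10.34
True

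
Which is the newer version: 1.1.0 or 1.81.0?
1.81.0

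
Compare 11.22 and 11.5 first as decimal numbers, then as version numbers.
As decimals: 11.22 < 11.5. As versions: v11.22 > v11.5 (minor version 22 > 5).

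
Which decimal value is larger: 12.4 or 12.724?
12.724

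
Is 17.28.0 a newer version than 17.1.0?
Yes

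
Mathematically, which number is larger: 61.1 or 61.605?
61.605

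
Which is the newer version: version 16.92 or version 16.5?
version 16.92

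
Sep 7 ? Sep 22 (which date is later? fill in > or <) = <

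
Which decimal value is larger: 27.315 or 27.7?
27.7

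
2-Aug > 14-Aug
False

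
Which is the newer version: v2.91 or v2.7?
v2.91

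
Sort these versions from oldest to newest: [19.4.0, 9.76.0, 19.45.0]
[9.76.0, 19.4.0, 19.45.0]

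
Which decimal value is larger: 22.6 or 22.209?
22.6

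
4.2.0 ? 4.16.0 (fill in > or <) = <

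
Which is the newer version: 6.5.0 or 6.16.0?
6.16.0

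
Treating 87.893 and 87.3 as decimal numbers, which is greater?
87.893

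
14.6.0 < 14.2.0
False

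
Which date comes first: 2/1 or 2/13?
2/1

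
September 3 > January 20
True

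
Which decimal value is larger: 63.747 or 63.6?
63.747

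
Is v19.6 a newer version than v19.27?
No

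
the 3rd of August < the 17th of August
True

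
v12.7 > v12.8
False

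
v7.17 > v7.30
False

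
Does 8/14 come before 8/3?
No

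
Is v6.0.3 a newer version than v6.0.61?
No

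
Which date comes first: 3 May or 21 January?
21 January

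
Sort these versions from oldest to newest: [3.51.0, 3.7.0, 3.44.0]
[3.7.0, 3.44.0, 3.51.0]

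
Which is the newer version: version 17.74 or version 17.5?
version 17.74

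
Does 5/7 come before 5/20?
Yes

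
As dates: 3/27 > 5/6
False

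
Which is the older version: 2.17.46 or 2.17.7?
2.17.7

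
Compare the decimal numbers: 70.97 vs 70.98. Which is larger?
70.98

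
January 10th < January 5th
False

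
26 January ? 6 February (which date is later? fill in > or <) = <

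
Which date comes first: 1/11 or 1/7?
1/7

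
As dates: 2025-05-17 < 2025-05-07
False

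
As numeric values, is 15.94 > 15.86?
True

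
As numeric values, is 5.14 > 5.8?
False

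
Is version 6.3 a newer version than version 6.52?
No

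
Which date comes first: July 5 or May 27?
May 27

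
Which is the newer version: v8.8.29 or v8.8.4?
v8.8.29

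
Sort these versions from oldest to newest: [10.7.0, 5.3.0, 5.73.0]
[5.3.0, 5.73.0, 10.7.0]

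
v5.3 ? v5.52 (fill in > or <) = <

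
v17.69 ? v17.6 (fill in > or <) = >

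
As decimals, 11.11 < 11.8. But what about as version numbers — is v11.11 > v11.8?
True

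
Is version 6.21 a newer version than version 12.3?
No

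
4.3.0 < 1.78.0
False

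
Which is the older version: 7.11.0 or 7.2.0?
7.2.0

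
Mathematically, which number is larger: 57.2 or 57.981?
57.981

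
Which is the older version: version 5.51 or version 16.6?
version 5.51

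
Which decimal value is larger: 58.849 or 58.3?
58.849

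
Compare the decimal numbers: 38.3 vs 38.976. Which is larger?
38.976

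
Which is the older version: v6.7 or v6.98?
v6.7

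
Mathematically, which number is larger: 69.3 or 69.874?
69.874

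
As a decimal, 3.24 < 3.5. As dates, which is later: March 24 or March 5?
March 24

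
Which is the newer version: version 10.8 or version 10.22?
version 10.22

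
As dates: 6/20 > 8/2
False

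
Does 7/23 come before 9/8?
Yes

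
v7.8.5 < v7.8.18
True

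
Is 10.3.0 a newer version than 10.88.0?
No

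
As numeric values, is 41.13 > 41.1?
True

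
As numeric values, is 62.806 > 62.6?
True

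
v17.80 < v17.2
False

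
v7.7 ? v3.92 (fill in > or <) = >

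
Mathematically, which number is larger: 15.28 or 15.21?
15.28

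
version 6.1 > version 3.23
True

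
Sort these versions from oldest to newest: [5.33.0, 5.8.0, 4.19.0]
[4.19.0, 5.8.0, 5.33.0]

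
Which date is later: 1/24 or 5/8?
5/8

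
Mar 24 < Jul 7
True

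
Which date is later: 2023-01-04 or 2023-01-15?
2023-01-15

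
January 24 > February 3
False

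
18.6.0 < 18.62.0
True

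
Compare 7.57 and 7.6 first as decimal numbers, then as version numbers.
As decimals: 7.57 < 7.6. As versions: v7.57 > v7.6 (minor version 57 > 6).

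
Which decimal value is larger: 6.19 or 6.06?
6.19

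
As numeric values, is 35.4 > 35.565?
False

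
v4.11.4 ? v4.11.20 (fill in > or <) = <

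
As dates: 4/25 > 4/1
True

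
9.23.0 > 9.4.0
True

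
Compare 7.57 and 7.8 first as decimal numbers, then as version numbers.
As decimals: 7.57 < 7.8. As versions: v7.57 > v7.8 (minor version 57 > 8).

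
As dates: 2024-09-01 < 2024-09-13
True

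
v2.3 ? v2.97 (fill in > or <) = <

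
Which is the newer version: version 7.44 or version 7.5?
version 7.44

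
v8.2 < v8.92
True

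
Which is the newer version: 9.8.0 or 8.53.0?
9.8.0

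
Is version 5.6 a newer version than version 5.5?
Yes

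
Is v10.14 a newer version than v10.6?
Yes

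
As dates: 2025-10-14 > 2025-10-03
True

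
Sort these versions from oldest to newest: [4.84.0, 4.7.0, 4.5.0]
[4.5.0, 4.7.0, 4.84.0]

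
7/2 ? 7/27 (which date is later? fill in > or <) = <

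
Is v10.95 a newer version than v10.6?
Yes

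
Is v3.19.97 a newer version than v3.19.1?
Yes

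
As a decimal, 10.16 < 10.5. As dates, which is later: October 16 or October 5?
October 16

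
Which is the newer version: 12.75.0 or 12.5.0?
12.75.0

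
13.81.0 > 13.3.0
True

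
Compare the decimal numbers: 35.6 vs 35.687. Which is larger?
35.687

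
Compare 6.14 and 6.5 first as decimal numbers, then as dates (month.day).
As decimals: 6.14 < 6.5. As dates: 6/14 is later than 6/5 (day 14 > day 5).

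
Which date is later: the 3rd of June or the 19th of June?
the 19th of June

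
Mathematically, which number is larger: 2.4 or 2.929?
2.929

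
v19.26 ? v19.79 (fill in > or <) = <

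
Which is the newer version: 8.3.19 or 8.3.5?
8.3.19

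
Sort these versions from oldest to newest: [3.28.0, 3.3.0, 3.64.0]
[3.3.0, 3.28.0, 3.64.0]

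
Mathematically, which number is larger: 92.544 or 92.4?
92.544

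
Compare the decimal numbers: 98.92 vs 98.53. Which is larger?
98.92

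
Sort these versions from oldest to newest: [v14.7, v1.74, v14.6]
[v1.74, v14.6, v14.7]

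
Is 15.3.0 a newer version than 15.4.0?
No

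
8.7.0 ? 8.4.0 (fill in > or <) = >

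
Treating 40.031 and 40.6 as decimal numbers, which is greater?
40.6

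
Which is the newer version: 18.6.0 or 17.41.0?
18.6.0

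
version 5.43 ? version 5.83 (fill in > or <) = <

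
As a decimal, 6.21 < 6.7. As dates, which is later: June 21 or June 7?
June 21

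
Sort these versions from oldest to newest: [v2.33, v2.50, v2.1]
[v2.1, v2.33, v2.50]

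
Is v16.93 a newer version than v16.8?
Yes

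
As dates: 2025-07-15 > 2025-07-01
True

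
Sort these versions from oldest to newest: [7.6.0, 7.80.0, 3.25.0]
[3.25.0, 7.6.0, 7.80.0]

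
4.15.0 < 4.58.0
True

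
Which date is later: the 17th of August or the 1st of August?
the 17th of August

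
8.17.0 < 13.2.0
True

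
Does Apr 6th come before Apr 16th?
Yes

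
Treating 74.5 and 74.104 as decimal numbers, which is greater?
74.5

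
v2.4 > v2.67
False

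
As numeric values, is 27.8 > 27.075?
True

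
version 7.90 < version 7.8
False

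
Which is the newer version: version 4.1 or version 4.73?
version 4.73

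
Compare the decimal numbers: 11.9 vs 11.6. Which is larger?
11.9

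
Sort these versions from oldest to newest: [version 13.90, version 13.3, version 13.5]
[version 13.3, version 13.5, version 13.90]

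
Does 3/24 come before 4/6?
Yes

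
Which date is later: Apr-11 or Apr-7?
Apr-11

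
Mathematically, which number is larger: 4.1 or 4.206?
4.206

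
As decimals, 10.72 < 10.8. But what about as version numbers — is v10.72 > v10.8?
True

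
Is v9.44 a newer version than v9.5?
Yes. Version numbers are compared segment by segment as integers, not as decimals: minor version 44 > 5, so v9.44 > v9.5 (even though the decimal 9.44 < 9.5).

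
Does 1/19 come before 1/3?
No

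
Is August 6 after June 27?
Yes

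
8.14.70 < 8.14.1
False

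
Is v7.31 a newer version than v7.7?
Yes. Version numbers are compared segment by segment as integers, not as decimals: minor version 31 > 7, so v7.31 > v7.7 (even though the decimal 7.31 < 7.7).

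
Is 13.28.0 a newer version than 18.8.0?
No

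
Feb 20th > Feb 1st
True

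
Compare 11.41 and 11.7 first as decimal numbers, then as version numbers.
As decimals: 11.41 < 11.7. As versions: v11.41 > v11.7 (minor version 41 > 7).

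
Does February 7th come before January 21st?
No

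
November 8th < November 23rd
True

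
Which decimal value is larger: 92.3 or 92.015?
92.3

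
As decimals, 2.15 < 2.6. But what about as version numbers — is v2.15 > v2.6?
True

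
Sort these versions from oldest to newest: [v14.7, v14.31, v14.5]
[v14.5, v14.7, v14.31]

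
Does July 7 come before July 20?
Yes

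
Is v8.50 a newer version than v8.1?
Yes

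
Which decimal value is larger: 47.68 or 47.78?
47.78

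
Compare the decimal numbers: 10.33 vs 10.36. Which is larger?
10.36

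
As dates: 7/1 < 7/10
True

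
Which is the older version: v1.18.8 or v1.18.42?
v1.18.8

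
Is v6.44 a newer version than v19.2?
No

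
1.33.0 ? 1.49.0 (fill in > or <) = <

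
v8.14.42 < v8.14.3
False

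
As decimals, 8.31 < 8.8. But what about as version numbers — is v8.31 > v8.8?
True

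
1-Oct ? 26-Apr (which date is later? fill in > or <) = >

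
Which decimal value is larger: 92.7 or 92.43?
92.7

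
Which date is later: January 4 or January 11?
January 11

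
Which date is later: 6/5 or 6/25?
6/25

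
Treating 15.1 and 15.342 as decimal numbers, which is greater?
15.342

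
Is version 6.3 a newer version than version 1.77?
Yes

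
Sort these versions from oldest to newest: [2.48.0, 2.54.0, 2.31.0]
[2.31.0, 2.48.0, 2.54.0]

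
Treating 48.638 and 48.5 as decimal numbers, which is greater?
48.638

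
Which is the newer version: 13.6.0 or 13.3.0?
13.6.0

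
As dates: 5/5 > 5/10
False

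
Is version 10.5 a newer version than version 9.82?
Yes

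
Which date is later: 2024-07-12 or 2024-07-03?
2024-07-12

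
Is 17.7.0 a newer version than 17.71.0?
No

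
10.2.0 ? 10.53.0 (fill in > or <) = <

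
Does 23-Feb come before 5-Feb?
No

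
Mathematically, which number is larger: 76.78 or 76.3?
76.78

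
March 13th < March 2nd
False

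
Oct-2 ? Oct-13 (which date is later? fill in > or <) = <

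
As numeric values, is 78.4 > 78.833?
False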